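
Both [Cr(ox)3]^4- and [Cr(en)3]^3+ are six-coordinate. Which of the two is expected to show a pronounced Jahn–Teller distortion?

[Cr(ox)3]^4-

[Cr(ox)3]^4-: Ligand charges: each oxalate is −2. With an overall charge of −4 the chromium centre must be in the +2 oxidation state. Group 6 minus oxidation state 2 gives a d⁴ configuration. Oxalate is a weak-field ligand for a first-row metal, so the complex is high-spin. The t₂g³e_g¹ (high-spin) configuration has an unevenly filled e_g set; the Jahn–Teller theorem predicts a tetragonal distortion (typically axial elongation) to lift the degeneracy.
[Cr(en)3]^3+: Summing ligand charges against the +3 overall charge gives an oxidation state of +3 for chromium. Group 6 minus oxidation state 3 gives a d³ configuration. The d³ configuration leaves the e_g set evenly filled (or empty) — no strong Jahn–Teller driving force.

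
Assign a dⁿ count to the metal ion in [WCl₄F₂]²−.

Ligand charges: each chloride is −1; each fluoride is −1. With an overall charge of −2 the tungsten centre must be in the +4 oxidation state.
Tungsten is a group-6 element; W(IV) is therefore d².

d2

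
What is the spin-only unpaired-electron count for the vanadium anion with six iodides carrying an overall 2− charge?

1 unpaired electron

Ligand charges: each iodide is −1. With an overall charge of −2 the vanadium centre must be in the +4 oxidation state.
V sits in group 5, so the d-electron count is 5 − 4 = 1.
In an octahedral field the d¹ configuration is t₂g¹e_g⁰ (only one arrangement possible), giving 1 unpaired electron.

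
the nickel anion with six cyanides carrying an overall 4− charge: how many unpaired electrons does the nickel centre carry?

Ligand charges: each cyanide is −1. With an overall charge of −4 the nickel centre must be in the +2 oxidation state.
Ni sits in group 10, so the d-electron count is 10 − 2 = 8.
In an octahedral field the d⁸ configuration is t₂g⁶e_g² (only one arrangement possible), giving 2 unpaired electrons.

2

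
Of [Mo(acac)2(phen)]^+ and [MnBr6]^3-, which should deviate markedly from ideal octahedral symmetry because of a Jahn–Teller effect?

[Mo(acac)2(phen)]^+: Summing ligand charges against the +1 overall charge gives an oxidation state of +3 for molybdenum. Group 6 minus oxidation state 3 gives a d³ configuration. The d³ configuration leaves the e_g set evenly filled (or empty) — no strong Jahn–Teller driving force.
[MnBr6]^3-: Summing ligand charges against the −3 overall charge gives an oxidation state of +3 for manganese. Mn sits in group 7, so the d-electron count is 7 − 3 = 4. Bromide is a weak-field ligand for a first-row metal, so the complex is high-spin. The t₂g³e_g¹ (high-spin) configuration has an unevenly filled e_g set; the Jahn–Teller theorem predicts a tetragonal distortion (typically axial elongation) to lift the degeneracy.

[MnBr6]^3-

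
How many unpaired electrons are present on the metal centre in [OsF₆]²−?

2 unpaired electrons

Each fluoride is −1; balancing the −2 overall charge requires Os(IV).
Os sits in group 8, so the d-electron count is 8 − 4 = 4.
The spin state decides the count: a 5d ion has a large Δₒ and is invariably low-spin.
An octahedral low-spin d⁴ ion is t₂g⁴e_g⁰, giving 2 unpaired electrons.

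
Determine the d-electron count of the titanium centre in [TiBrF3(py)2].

d0

Summing ligand charges against the 0 overall charge gives an oxidation state of +4 for titanium.
Ti sits in group 4, so the d-electron count is 4 − 4 = 0.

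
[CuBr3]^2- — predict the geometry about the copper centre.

trigonal planar

Summing ligand charges against the −2 overall charge gives an oxidation state of +1 for copper.
Group 11 minus oxidation state 1 gives a d¹⁰ configuration.
With 3 monodentate ligands the coordination number is 3.
Three ligands around a d¹⁰ centre minimise repulsion in a trigonal-planar arrangement.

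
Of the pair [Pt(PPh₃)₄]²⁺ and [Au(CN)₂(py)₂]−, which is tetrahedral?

[Au(CN)₂(py)₂]−

For [Pt(PPh₃)₄]²⁺: Summing ligand charges against the +2 overall charge gives an oxidation state of +2 for platinum. Pt sits in group 10, so the d-electron count is 10 − 2 = 8. A 5d d⁸ ion has a large crystal-field splitting; square planar leaves the high-energy d_{x²−y²} orbital empty and maximises CFSE. → square planar.
For [Au(CN)₂(py)₂]−: Summing ligand charges against the −1 overall charge gives an oxidation state of +1 for gold. Au sits in group 11, so the d-electron count is 11 − 1 = 10. A d¹⁰ ion has no crystal-field stabilisation preference between square planar and tetrahedral, so four ligands adopt the sterically favoured tetrahedral geometry. → tetrahedral.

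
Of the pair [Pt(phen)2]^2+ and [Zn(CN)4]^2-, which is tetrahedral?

[Zn(CN)4]^2-

For [Pt(phen)2]^2+: Ligand charges: 1,10-phenanthroline is neutral. With an overall charge of +2 the platinum centre must be in the +2 oxidation state. Pt sits in group 10, so the d-electron count is 10 − 2 = 8. A 5d d⁸ ion has a large crystal-field splitting; square planar leaves the high-energy d_{x²−y²} orbital empty and maximises CFSE. → square planar.
For [Zn(CN)4]^2-: Each cyanide is −1; balancing the −2 overall charge requires Zn(II). Group 12 minus oxidation state 2 gives a d¹⁰ configuration. A d¹⁰ ion has no crystal-field stabilisation preference between square planar and tetrahedral, so four ligands adopt the sterically favoured tetrahedral geometry. → tetrahedral.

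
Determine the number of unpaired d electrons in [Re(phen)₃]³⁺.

2 unpaired electrons

Summing ligand charges against the +3 overall charge gives an oxidation state of +3 for rhenium.
Group 7 minus oxidation state 3 gives a d⁴ configuration.
Counting donor atoms: 3×1,10-phenanthroline (bidentate) → 6 donors. Coordination number = 6.
The spin state decides the count: a 5d ion has a large Δₒ and is invariably low-spin.
An octahedral low-spin d⁴ ion is t₂g⁴e_g⁰, giving 2 unpaired electrons.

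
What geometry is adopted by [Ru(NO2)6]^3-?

octahedral

Ligand charges: each nitro (N-bound nitrite) is −1. With an overall charge of −3 the ruthenium centre must be in the +3 oxidation state.
Group 8 minus oxidation state 3 gives a d⁵ configuration.
With 6 monodentate ligands the coordination number is 6.
Six donors around a single metal centre give an octahedral coordination sphere.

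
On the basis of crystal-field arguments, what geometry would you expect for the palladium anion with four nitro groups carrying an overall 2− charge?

square planar

Each nitro (N-bound nitrite) is −1; balancing the −2 overall charge requires Pd(II).
Palladium is a group-10 element; Pd(II) is therefore d⁸.
With 4 monodentate ligands the coordination number is 4.
A 4d d⁸ ion has a large crystal-field splitting; square planar leaves the high-energy d_{x²−y²} orbital empty and maximises CFSE.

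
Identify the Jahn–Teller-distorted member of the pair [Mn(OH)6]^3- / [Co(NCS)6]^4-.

[Mn(OH)6]^3-: Each hydroxide is −1; balancing the −3 overall charge requires Mn(III). Group 7 minus oxidation state 3 gives a d⁴ configuration. Hydroxide is a weak-field ligand for a first-row metal, so the complex is high-spin. The t₂g³e_g¹ (high-spin) configuration has an unevenly filled e_g set; the Jahn–Teller theorem predicts a tetragonal distortion (typically axial elongation) to lift the degeneracy.
[Co(NCS)6]^4-: Each isothiocyanate is −1; balancing the −4 overall charge requires Co(II). Co sits in group 9, so the d-electron count is 9 − 2 = 7. Isothiocyanate is a weak-field ligand for a first-row metal, so the complex is high-spin. The d⁷ configuration leaves the e_g set evenly filled (or empty) — no strong Jahn–Teller driving force.

[Mn(OH)6]^3-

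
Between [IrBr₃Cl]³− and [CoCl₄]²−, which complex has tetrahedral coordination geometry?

For [IrBr₃Cl]³−: Ligand charges: each bromide is −1; each chloride is −1. With an overall charge of −3 the iridium centre must be in the +1 oxidation state. Group 9 minus oxidation state 1 gives a d⁸ configuration. A 5d d⁸ ion has a large crystal-field splitting; square planar leaves the high-energy d_{x²−y²} orbital empty and maximises CFSE. → square planar.
For [CoCl₄]²−: Summing ligand charges against the −2 overall charge gives an oxidation state of +2 for cobalt. Group 9 minus oxidation state 2 gives a d⁷ configuration. For a high-spin 3d d⁷ ion with weak-field ligands the small Δₜ gives little square-planar CFSE advantage, so four ligands adopt the sterically favoured tetrahedral geometry. → tetrahedral.

[CoCl₄]²−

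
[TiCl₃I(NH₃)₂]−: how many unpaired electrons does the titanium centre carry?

1

Each chloride is −1; each iodide is −1; ammonia is neutral; balancing the −1 overall charge requires Ti(III).
Titanium is a group-4 element; Ti(III) is therefore d¹.
In an octahedral field the d¹ configuration is t₂g¹e_g⁰ (only one arrangement possible), giving 1 unpaired electron.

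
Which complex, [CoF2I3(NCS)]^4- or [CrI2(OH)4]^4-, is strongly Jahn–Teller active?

[CrI2(OH)4]^4-

[CoF2I3(NCS)]^4-: Summing ligand charges against the −4 overall charge gives an oxidation state of +2 for cobalt. Group 9 minus oxidation state 2 gives a d⁷ configuration. Fluoride, iodide, and isothiocyanate are weak-field ligands for a first-row metal, so the complex is high-spin. The d⁷ configuration leaves the e_g set evenly filled (or empty) — no strong Jahn–Teller driving force.
[CrI2(OH)4]^4-: Summing ligand charges against the −4 overall charge gives an oxidation state of +2 for chromium. Chromium is a group-6 element; Cr(II) is therefore d⁴. Hydroxide and iodide are weak-field ligands for a first-row metal, so the complex is high-spin. The t₂g³e_g¹ (high-spin) configuration has an unevenly filled e_g set; the Jahn–Teller theorem predicts a tetragonal distortion (typically axial elongation) to lift the degeneracy.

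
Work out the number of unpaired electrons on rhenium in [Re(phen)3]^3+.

2

Ligand charges: 1,10-phenanthroline is neutral. With an overall charge of +3 the rhenium centre must be in the +3 oxidation state.
Group 7 minus oxidation state 3 gives a d⁴ configuration.
Counting donor atoms: 3×1,10-phenanthroline (bidentate) → 6 donors. Coordination number = 6.
The spin state decides the count: a 5d ion has a large Δₒ and is invariably low-spin.
An octahedral low-spin d⁴ ion is t₂g⁴e_g⁰, giving 2 unpaired electrons.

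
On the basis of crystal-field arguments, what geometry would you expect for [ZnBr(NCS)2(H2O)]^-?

Summing ligand charges against the −1 overall charge gives an oxidation state of +2 for zinc.
Zn sits in group 12, so the d-electron count is 12 − 2 = 10.
Coordination number: 4.
A d¹⁰ ion has no crystal-field stabilisation preference between square planar and tetrahedral, so four ligands adopt the sterically favoured tetrahedral geometry.

tetrahedral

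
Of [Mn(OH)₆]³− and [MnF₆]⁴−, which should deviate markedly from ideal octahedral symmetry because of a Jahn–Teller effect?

[Mn(OH)₆]³−: Each hydroxide is −1; balancing the −3 overall charge requires Mn(III). Manganese is a group-7 element; Mn(III) is therefore d⁴. Hydroxide is a weak-field ligand for a first-row metal, so the complex is high-spin. The t₂g³e_g¹ (high-spin) configuration has an unevenly filled e_g set; the Jahn–Teller theorem predicts a tetragonal distortion (typically axial elongation) to lift the degeneracy.
[MnF₆]⁴−: Summing ligand charges against the −4 overall charge gives an oxidation state of +2 for manganese. Group 7 minus oxidation state 2 gives a d⁵ configuration. Fluoride is a weak-field ligand for a first-row metal, so the complex is high-spin. The d⁵ configuration leaves the e_g set evenly filled (or empty) — no strong Jahn–Teller driving force.

[Mn(OH)₆]³−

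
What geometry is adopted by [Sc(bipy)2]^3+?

tetrahedral

Summing ligand charges against the +3 overall charge gives an oxidation state of +3 for scandium.
Sc sits in group 3, so the d-electron count is 3 − 3 = 0.
Counting donor atoms: 2×2,2′-bipyridine (bidentate) → 4 donors. Coordination number = 4.
A d⁰ ion has no crystal-field stabilisation preference between square planar and tetrahedral, so four ligands adopt the sterically favoured tetrahedral geometry.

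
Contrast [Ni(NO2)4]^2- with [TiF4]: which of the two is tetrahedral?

[TiF4]

For [Ni(NO2)4]^2-: Summing ligand charges against the −2 overall charge gives an oxidation state of +2 for nickel. Nickel is a group-10 element; Ni(II) is therefore d⁸. Nitro (N-bound nitrite) is a strong-field ligand (high in the spectrochemical series). A 3d d⁸ ion with strong-field ligands gains enough CFSE to favour square planar over tetrahedral. → square planar.
For [TiF4]: Ligand charges: each fluoride is −1. With an overall charge of 0 the titanium centre must be in the +4 oxidation state. Titanium is a group-4 element; Ti(IV) is therefore d⁰. A d⁰ ion has no crystal-field stabilisation preference between square planar and tetrahedral, so four ligands adopt the sterically favoured tetrahedral geometry. → tetrahedral.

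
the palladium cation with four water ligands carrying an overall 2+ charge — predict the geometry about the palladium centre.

square planar

Ligand charges: water is neutral. With an overall charge of +2 the palladium centre must be in the +2 oxidation state.
Pd sits in group 10, so the d-electron count is 10 − 2 = 8.
With 4 monodentate ligands the coordination number is 4.
A 4d d⁸ ion has a large crystal-field splitting; square planar leaves the high-energy d_{x²−y²} orbital empty and maximises CFSE.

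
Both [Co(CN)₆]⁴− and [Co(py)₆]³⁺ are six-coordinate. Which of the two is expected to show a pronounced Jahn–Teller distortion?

[Co(CN)₆]⁴−

[Co(CN)₆]⁴−: Each cyanide is −1; balancing the −4 overall charge requires Co(II). Cobalt is a group-9 element; Co(II) is therefore d⁷. Cyanide is a strong-field ligand (high in the spectrochemical series) for a first-row metal, so the complex is low-spin. The t₂g⁶e_g¹ (low-spin) configuration has an unevenly filled e_g set; the Jahn–Teller theorem predicts a tetragonal distortion (typically axial elongation) to lift the degeneracy.
[Co(py)₆]³⁺: Summing ligand charges against the +3 overall charge gives an oxidation state of +3 for cobalt. Group 9 minus oxidation state 3 gives a d⁶ configuration. Co(III) has an exceptionally large octahedral splitting and is low-spin with essentially every ligand except fluoride. The d⁶ configuration leaves the e_g set evenly filled (or empty) — no strong Jahn–Teller driving force.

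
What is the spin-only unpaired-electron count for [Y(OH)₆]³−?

0 unpaired electrons

Ligand charges: each hydroxide is −1. With an overall charge of −3 the yttrium centre must be in the +3 oxidation state.
Y sits in group 3, so the d-electron count is 3 − 3 = 0.
In an octahedral field the d⁰ configuration is t₂g⁰e_g⁰, giving 0 unpaired electrons.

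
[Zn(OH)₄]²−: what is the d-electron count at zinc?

d¹⁰

Summing ligand charges against the −2 overall charge gives an oxidation state of +2 for zinc.
Zinc is a group-12 element; Zn(II) is therefore d¹⁰.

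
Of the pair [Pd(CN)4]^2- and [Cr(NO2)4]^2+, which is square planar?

For [Pd(CN)4]^2-: Each cyanide is −1; balancing the −2 overall charge requires Pd(II). Palladium is a group-10 element; Pd(II) is therefore d⁸. A 4d d⁸ ion has a large crystal-field splitting; square planar leaves the high-energy d_{x²−y²} orbital empty and maximises CFSE. → square planar.
For [Cr(NO2)4]^2+: Each nitro (N-bound nitrite) is −1; balancing the +2 overall charge requires Cr(VI). Chromium is a group-6 element; Cr(VI) is therefore d⁰. A d⁰ ion has no crystal-field stabilisation preference between square planar and tetrahedral, so four ligands adopt the sterically favoured tetrahedral geometry. → tetrahedral.

[Pd(CN)4]^2-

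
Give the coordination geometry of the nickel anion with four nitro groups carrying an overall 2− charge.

Ligand charges: each nitro (N-bound nitrite) is −1. With an overall charge of −2 the nickel centre must be in the +2 oxidation state.
Ni sits in group 10, so the d-electron count is 10 − 2 = 8.
With 4 monodentate ligands the coordination number is 4.
Nitro (N-bound nitrite) is a strong-field ligand (high in the spectrochemical series).
A 3d d⁸ ion with strong-field ligands gains enough CFSE to favour square planar over tetrahedral.

square planar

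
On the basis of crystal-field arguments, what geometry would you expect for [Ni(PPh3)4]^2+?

square planar

Summing ligand charges against the +2 overall charge gives an oxidation state of +2 for nickel.
Group 10 minus oxidation state 2 gives a d⁸ configuration.
With 4 monodentate ligands the coordination number is 4.
Triphenylphosphine is a strong-field ligand (high in the spectrochemical series).
A 3d d⁸ ion with strong-field ligands gains enough CFSE to favour square planar over tetrahedral.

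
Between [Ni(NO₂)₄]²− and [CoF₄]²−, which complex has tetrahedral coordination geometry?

[CoF₄]²−

For [Ni(NO₂)₄]²−: Summing ligand charges against the −2 overall charge gives an oxidation state of +2 for nickel. Ni sits in group 10, so the d-electron count is 10 − 2 = 8. Nitro (N-bound nitrite) is a strong-field ligand (high in the spectrochemical series). A 3d d⁸ ion with strong-field ligands gains enough CFSE to favour square planar over tetrahedral. → square planar.
For [CoF₄]²−: Each fluoride is −1; balancing the −2 overall charge requires Co(II). Co sits in group 9, so the d-electron count is 9 − 2 = 7. For a high-spin 3d d⁷ ion with weak-field ligands the small Δₜ gives little square-planar CFSE advantage, so four ligands adopt the sterically favoured tetrahedral geometry. → tetrahedral.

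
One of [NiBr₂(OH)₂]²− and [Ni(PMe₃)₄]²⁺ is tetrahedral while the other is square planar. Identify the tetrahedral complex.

For [NiBr₂(OH)₂]²−: Each bromide is −1; each hydroxide is −1; balancing the −2 overall charge requires Ni(II). Ni sits in group 10, so the d-electron count is 10 − 2 = 8. Bromide and hydroxide are weak-field ligands. With weak-field ligands the CFSE gain from square planar is small, so a 3d d⁸ ion takes the sterically preferred tetrahedral geometry. → tetrahedral.
For [Ni(PMe₃)₄]²⁺: Trimethylphosphine is neutral; balancing the +2 overall charge requires Ni(II). Nickel is a group-10 element; Ni(II) is therefore d⁸. Trimethylphosphine is a strong-field ligand (high in the spectrochemical series). A 3d d⁸ ion with strong-field ligands gains enough CFSE to favour square planar over tetrahedral. → square planar.

[NiBr₂(OH)₂]²−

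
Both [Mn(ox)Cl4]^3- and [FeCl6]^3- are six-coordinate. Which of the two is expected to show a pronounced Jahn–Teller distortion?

[Mn(ox)Cl4]^3-

[Mn(ox)Cl4]^3-: Ligand charges: each oxalate is −2; each chloride is −1. With an overall charge of −3 the manganese centre must be in the +3 oxidation state. Mn sits in group 7, so the d-electron count is 7 − 3 = 4. Chloride and oxalate are weak-field ligands for a first-row metal, so the complex is high-spin. The t₂g³e_g¹ (high-spin) configuration has an unevenly filled e_g set; the Jahn–Teller theorem predicts a tetragonal distortion (typically axial elongation) to lift the degeneracy.
[FeCl6]^3-: Summing ligand charges against the −3 overall charge gives an oxidation state of +3 for iron. Group 8 minus oxidation state 3 gives a d⁵ configuration. Chloride is a weak-field ligand for a first-row metal, so the complex is high-spin. The d⁵ configuration leaves the e_g set evenly filled (or empty) — no strong Jahn–Teller driving force.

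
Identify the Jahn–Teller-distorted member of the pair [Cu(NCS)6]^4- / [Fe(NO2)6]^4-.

[Cu(NCS)6]^4-

[Cu(NCS)6]^4-: Summing ligand charges against the −4 overall charge gives an oxidation state of +2 for copper. Copper is a group-11 element; Cu(II) is therefore d⁹. The t₂g⁶e_g³ configuration has an unevenly filled e_g set; the Jahn–Teller theorem predicts a tetragonal distortion (typically axial elongation) to lift the degeneracy.
[Fe(NO2)6]^4-: Ligand charges: each nitro (N-bound nitrite) is −1. With an overall charge of −4 the iron centre must be in the +2 oxidation state. Group 8 minus oxidation state 2 gives a d⁶ configuration. Nitro (N-bound nitrite) is a strong-field ligand (high in the spectrochemical series) for a first-row metal, so the complex is low-spin. The d⁶ configuration leaves the e_g set evenly filled (or empty) — no strong Jahn–Teller driving force.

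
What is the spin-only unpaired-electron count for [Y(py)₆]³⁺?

Pyridine is neutral; balancing the +3 overall charge requires Y(III).
Y sits in group 3, so the d-electron count is 3 − 3 = 0.
In an octahedral field the d⁰ configuration is t₂g⁰e_g⁰, giving 0 unpaired electrons.

0 unpaired electrons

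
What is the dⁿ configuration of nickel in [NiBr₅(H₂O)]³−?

d⁸

Ligand charges: each bromide is −1; water is neutral. With an overall charge of −3 the nickel centre must be in the +2 oxidation state.
Ni sits in group 10, so the d-electron count is 10 − 2 = 8.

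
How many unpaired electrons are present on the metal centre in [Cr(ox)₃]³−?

3

Summing ligand charges against the −3 overall charge gives an oxidation state of +3 for chromium.
Chromium is a group-6 element; Cr(III) is therefore d³.
Counting donor atoms: 3×oxalate (bidentate) → 6 donors. Coordination number = 6.
In an octahedral field the d³ configuration is t₂g³e_g⁰ (only one arrangement possible), giving 3 unpaired electrons.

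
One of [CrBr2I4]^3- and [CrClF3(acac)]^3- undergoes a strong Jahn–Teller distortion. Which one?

[CrBr2I4]^3-: Ligand charges: each bromide is −1; each iodide is −1. With an overall charge of −3 the chromium centre must be in the +3 oxidation state. Group 6 minus oxidation state 3 gives a d³ configuration. The d³ configuration leaves the e_g set evenly filled (or empty) — no strong Jahn–Teller driving force.
[CrClF3(acac)]^3-: Each chloride is −1; each fluoride is −1; each acetylacetonate is −1; balancing the −3 overall charge requires Cr(II). Group 6 minus oxidation state 2 gives a d⁴ configuration. Acetylacetonate, chloride, and fluoride are weak-field ligands for a first-row metal, so the complex is high-spin. The t₂g³e_g¹ (high-spin) configuration has an unevenly filled e_g set; the Jahn–Teller theorem predicts a tetragonal distortion (typically axial elongation) to lift the degeneracy.

[CrClF3(acac)]^3-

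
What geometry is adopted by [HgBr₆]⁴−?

octahedral

Each bromide is −1; balancing the −4 overall charge requires Hg(II).
Hg sits in group 12, so the d-electron count is 12 − 2 = 10.
Coordination number: 6.
Six donors around a single metal centre give an octahedral coordination sphere.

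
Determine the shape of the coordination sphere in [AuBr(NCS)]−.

Summing ligand charges against the −1 overall charge gives an oxidation state of +1 for gold.
Gold is a group-11 element; Au(I) is therefore d¹⁰.
With 2 monodentate ligands the coordination number is 2.
A d¹⁰ ion with only two ligands adopts a linear arrangement (sp hybridisation; no CFSE preference).

linear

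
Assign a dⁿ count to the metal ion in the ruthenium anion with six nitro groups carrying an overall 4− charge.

Ligand charges: each nitro (N-bound nitrite) is −1. With an overall charge of −4 the ruthenium centre must be in the +2 oxidation state.
Ruthenium is a group-8 element; Ru(II) is therefore d⁶.

d⁶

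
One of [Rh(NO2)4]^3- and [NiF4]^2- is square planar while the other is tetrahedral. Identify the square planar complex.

For [Rh(NO2)4]^3-: Ligand charges: each nitro (N-bound nitrite) is −1. With an overall charge of −3 the rhodium centre must be in the +1 oxidation state. Group 9 minus oxidation state 1 gives a d⁸ configuration. A 4d d⁸ ion has a large crystal-field splitting; square planar leaves the high-energy d_{x²−y²} orbital empty and maximises CFSE. → square planar.
For [NiF4]^2-: Summing ligand charges against the −2 overall charge gives an oxidation state of +2 for nickel. Nickel is a group-10 element; Ni(II) is therefore d⁸. Fluoride is a weak-field ligand. With weak-field ligands the CFSE gain from square planar is small, so a 3d d⁸ ion takes the sterically preferred tetrahedral geometry. → tetrahedral.

[Rh(NO2)4]^3-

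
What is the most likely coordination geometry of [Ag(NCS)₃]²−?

Ligand charges: each isothiocyanate is −1. With an overall charge of −2 the silver centre must be in the +1 oxidation state.
Ag sits in group 11, so the d-electron count is 11 − 1 = 10.
With 3 monodentate ligands the coordination number is 3.
Three ligands around a d¹⁰ centre minimise repulsion in a trigonal-planar arrangement.

trigonal planar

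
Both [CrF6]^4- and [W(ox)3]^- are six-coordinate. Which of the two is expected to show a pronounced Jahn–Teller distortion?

[CrF6]^4-

[CrF6]^4-: Summing ligand charges against the −4 overall charge gives an oxidation state of +2 for chromium. Cr sits in group 6, so the d-electron count is 6 − 2 = 4. Fluoride is a weak-field ligand for a first-row metal, so the complex is high-spin. The t₂g³e_g¹ (high-spin) configuration has an unevenly filled e_g set; the Jahn–Teller theorem predicts a tetragonal distortion (typically axial elongation) to lift the degeneracy.
[W(ox)3]^-: Ligand charges: each oxalate is −2. With an overall charge of −1 the tungsten centre must be in the +5 oxidation state. Group 6 minus oxidation state 5 gives a d¹ configuration. The d¹ configuration leaves the e_g set evenly filled (or empty) — no strong Jahn–Teller driving force.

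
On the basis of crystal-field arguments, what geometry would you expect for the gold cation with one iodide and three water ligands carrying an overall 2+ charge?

Each iodide is −1; water is neutral; balancing the +2 overall charge requires Au(III).
Gold is a group-11 element; Au(III) is therefore d⁸.
With 4 monodentate ligands the coordination number is 4.
A 5d d⁸ ion has a large crystal-field splitting; square planar leaves the high-energy d_{x²−y²} orbital empty and maximises CFSE.

square planar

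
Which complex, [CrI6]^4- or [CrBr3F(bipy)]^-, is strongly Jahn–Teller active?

[CrI6]^4-: Each iodide is −1; balancing the −4 overall charge requires Cr(II). Cr sits in group 6, so the d-electron count is 6 − 2 = 4. Iodide is a weak-field ligand for a first-row metal, so the complex is high-spin. The t₂g³e_g¹ (high-spin) configuration has an unevenly filled e_g set; the Jahn–Teller theorem predicts a tetragonal distortion (typically axial elongation) to lift the degeneracy.
[CrBr3F(bipy)]^-: Each bromide is −1; each fluoride is −1; 2,2′-bipyridine is neutral; balancing the −1 overall charge requires Cr(III). Group 6 minus oxidation state 3 gives a d³ configuration. The d³ configuration leaves the e_g set evenly filled (or empty) — no strong Jahn–Teller driving force.

[CrI6]^4-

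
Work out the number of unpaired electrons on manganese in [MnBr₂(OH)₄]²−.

Summing ligand charges against the −2 overall charge gives an oxidation state of +4 for manganese.
Group 7 minus oxidation state 4 gives a d³ configuration.
In an octahedral field the d³ configuration is t₂g³e_g⁰ (only one arrangement possible), giving 3 unpaired electrons.

3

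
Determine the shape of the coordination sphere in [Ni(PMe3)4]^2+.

square planar

Trimethylphosphine is neutral; balancing the +2 overall charge requires Ni(II).
Group 10 minus oxidation state 2 gives a d⁸ configuration.
Coordination number: 4.
Trimethylphosphine is a strong-field ligand (high in the spectrochemical series).
A 3d d⁸ ion with strong-field ligands gains enough CFSE to favour square planar over tetrahedral.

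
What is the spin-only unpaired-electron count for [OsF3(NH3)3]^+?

2 unpaired electrons

Summing ligand charges against the +1 overall charge gives an oxidation state of +4 for osmium.
Group 8 minus oxidation state 4 gives a d⁴ configuration.
The spin state decides the count: a 5d ion has a large Δₒ and is invariably low-spin.
An octahedral low-spin d⁴ ion is t₂g⁴e_g⁰, giving 2 unpaired electrons.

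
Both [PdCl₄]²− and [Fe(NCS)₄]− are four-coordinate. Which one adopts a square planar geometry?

For [PdCl₄]²−: Ligand charges: each chloride is −1. With an overall charge of −2 the palladium centre must be in the +2 oxidation state. Palladium is a group-10 element; Pd(II) is therefore d⁸. A 4d d⁸ ion has a large crystal-field splitting; square planar leaves the high-energy d_{x²−y²} orbital empty and maximises CFSE. → square planar.
For [Fe(NCS)₄]−: Summing ligand charges against the −1 overall charge gives an oxidation state of +3 for iron. Iron is a group-8 element; Fe(III) is therefore d⁵. A high-spin d⁵ ion has zero CFSE in either geometry, so four ligands adopt the sterically favoured tetrahedral geometry. → tetrahedral.

[PdCl₄]²−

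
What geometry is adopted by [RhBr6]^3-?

Summing ligand charges against the −3 overall charge gives an oxidation state of +3 for rhodium.
Rhodium is a group-9 element; Rh(III) is therefore d⁶.
Coordination number: 6.
Six donors around a single metal centre give an octahedral coordination sphere.

octahedral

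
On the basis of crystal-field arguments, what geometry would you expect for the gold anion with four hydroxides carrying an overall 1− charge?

square planar

Summing ligand charges against the −1 overall charge gives an oxidation state of +3 for gold.
Group 11 minus oxidation state 3 gives a d⁸ configuration.
With 4 monodentate ligands the coordination number is 4.
A 5d d⁸ ion has a large crystal-field splitting; square planar leaves the high-energy d_{x²−y²} orbital empty and maximises CFSE.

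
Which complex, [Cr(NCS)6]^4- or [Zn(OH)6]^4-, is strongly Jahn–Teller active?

[Cr(NCS)6]^4-

[Cr(NCS)6]^4-: Ligand charges: each isothiocyanate is −1. With an overall charge of −4 the chromium centre must be in the +2 oxidation state. Chromium is a group-6 element; Cr(II) is therefore d⁴. Isothiocyanate is a weak-field ligand for a first-row metal, so the complex is high-spin. The t₂g³e_g¹ (high-spin) configuration has an unevenly filled e_g set; the Jahn–Teller theorem predicts a tetragonal distortion (typically axial elongation) to lift the degeneracy.
[Zn(OH)6]^4-: Ligand charges: each hydroxide is −1. With an overall charge of −4 the zinc centre must be in the +2 oxidation state. Group 12 minus oxidation state 2 gives a d¹⁰ configuration. The d¹⁰ configuration leaves the e_g set evenly filled (or empty) — no strong Jahn–Teller driving force.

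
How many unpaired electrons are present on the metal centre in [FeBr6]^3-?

Each bromide is −1; balancing the −3 overall charge requires Fe(III).
Fe sits in group 8, so the d-electron count is 8 − 3 = 5.
The spin state decides the count: Bromide is a weak-field ligand for a first-row metal, so the complex is high-spin.
An octahedral high-spin d⁵ ion is t₂g³e_g², giving 5 unpaired electrons.

5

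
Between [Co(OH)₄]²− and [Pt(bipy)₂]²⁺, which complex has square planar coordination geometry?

For [Co(OH)₄]²−: Each hydroxide is −1; balancing the −2 overall charge requires Co(II). Cobalt is a group-9 element; Co(II) is therefore d⁷. For a high-spin 3d d⁷ ion with weak-field ligands the small Δₜ gives little square-planar CFSE advantage, so four ligands adopt the sterically favoured tetrahedral geometry. → tetrahedral.
For [Pt(bipy)₂]²⁺: 2,2′-bipyridine is neutral; balancing the +2 overall charge requires Pt(II). Pt sits in group 10, so the d-electron count is 10 − 2 = 8. A 5d d⁸ ion has a large crystal-field splitting; square planar leaves the high-energy d_{x²−y²} orbital empty and maximises CFSE. → square planar.

[Pt(bipy)₂]²⁺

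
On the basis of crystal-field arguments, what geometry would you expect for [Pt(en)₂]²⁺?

square planar

Ligand charges: ethylenediamine is neutral. With an overall charge of +2 the platinum centre must be in the +2 oxidation state.
Platinum is a group-10 element; Pt(II) is therefore d⁸.
Counting donor atoms: 2×ethylenediamine (bidentate) → 4 donors. Coordination number = 4.
A 5d d⁸ ion has a large crystal-field splitting; square planar leaves the high-energy d_{x²−y²} orbital empty and maximises CFSE.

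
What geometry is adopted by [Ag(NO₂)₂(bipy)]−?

tetrahedral

Summing ligand charges against the −1 overall charge gives an oxidation state of +1 for silver.
Group 11 minus oxidation state 1 gives a d¹⁰ configuration.
Counting donor atoms: 2×nitro (N-bound nitrite) (monodentate) → 2 donors; 1×2,2′-bipyridine (bidentate) → 2 donors. Coordination number = 4.
A d¹⁰ ion has no crystal-field stabilisation preference between square planar and tetrahedral, so four ligands adopt the sterically favoured tetrahedral geometry.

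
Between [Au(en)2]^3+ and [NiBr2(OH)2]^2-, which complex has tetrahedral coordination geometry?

For [Au(en)2]^3+: Ethylenediamine is neutral; balancing the +3 overall charge requires Au(III). Gold is a group-11 element; Au(III) is therefore d⁸. A 5d d⁸ ion has a large crystal-field splitting; square planar leaves the high-energy d_{x²−y²} orbital empty and maximises CFSE. → square planar.
For [NiBr2(OH)2]^2-: Each bromide is −1; each hydroxide is −1; balancing the −2 overall charge requires Ni(II). Group 10 minus oxidation state 2 gives a d⁸ configuration. Bromide and hydroxide are weak-field ligands. With weak-field ligands the CFSE gain from square planar is small, so a 3d d⁸ ion takes the sterically preferred tetrahedral geometry. → tetrahedral.

[NiBr2(OH)2]^2-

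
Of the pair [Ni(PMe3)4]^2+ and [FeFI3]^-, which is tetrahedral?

[FeFI3]^-

For [Ni(PMe3)4]^2+: Trimethylphosphine is neutral; balancing the +2 overall charge requires Ni(II). Ni sits in group 10, so the d-electron count is 10 − 2 = 8. Trimethylphosphine is a strong-field ligand (high in the spectrochemical series). A 3d d⁸ ion with strong-field ligands gains enough CFSE to favour square planar over tetrahedral. → square planar.
For [FeFI3]^-: Each fluoride is −1; each iodide is −1; balancing the −1 overall charge requires Fe(III). Group 8 minus oxidation state 3 gives a d⁵ configuration. A high-spin d⁵ ion has zero CFSE in either geometry, so four ligands adopt the sterically favoured tetrahedral geometry. → tetrahedral.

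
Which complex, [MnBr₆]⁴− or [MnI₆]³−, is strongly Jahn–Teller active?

[MnI₆]³−

[MnBr₆]⁴−: Each bromide is −1; balancing the −4 overall charge requires Mn(II). Mn sits in group 7, so the d-electron count is 7 − 2 = 5. Bromide is a weak-field ligand for a first-row metal, so the complex is high-spin. The d⁵ configuration leaves the e_g set evenly filled (or empty) — no strong Jahn–Teller driving force.
[MnI₆]³−: Ligand charges: each iodide is −1. With an overall charge of −3 the manganese centre must be in the +3 oxidation state. Mn sits in group 7, so the d-electron count is 7 − 3 = 4. Iodide is a weak-field ligand for a first-row metal, so the complex is high-spin. The t₂g³e_g¹ (high-spin) configuration has an unevenly filled e_g set; the Jahn–Teller theorem predicts a tetragonal distortion (typically axial elongation) to lift the degeneracy.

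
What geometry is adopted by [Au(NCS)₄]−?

Summing ligand charges against the −1 overall charge gives an oxidation state of +3 for gold.
Group 11 minus oxidation state 3 gives a d⁸ configuration.
Coordination number: 4.
A 5d d⁸ ion has a large crystal-field splitting; square planar leaves the high-energy d_{x²−y²} orbital empty and maximises CFSE.

square planar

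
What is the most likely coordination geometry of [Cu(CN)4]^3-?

Ligand charges: each cyanide is −1. With an overall charge of −3 the copper centre must be in the +1 oxidation state.
Cu sits in group 11, so the d-electron count is 11 − 1 = 10.
With 4 monodentate ligands the coordination number is 4.
A d¹⁰ ion has no crystal-field stabilisation preference between square planar and tetrahedral, so four ligands adopt the sterically favoured tetrahedral geometry.

tetrahedral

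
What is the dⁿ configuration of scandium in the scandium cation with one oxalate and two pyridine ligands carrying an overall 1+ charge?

Summing ligand charges against the +1 overall charge gives an oxidation state of +3 for scandium.
Group 3 minus oxidation state 3 gives a d⁰ configuration.

d⁰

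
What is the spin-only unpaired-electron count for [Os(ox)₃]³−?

1 unpaired electron

Ligand charges: each oxalate is −2. With an overall charge of −3 the osmium centre must be in the +3 oxidation state.
Os sits in group 8, so the d-electron count is 8 − 3 = 5.
Counting donor atoms: 3×oxalate (bidentate) → 6 donors. Coordination number = 6.
The spin state decides the count: a 5d ion has a large Δₒ and is invariably low-spin.
An octahedral low-spin d⁵ ion is t₂g⁵e_g⁰, giving 1 unpaired electron.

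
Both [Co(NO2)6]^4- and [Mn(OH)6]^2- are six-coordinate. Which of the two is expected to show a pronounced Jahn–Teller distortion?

[Co(NO2)6]^4-

[Co(NO2)6]^4-: Each nitro (N-bound nitrite) is −1; balancing the −4 overall charge requires Co(II). Co sits in group 9, so the d-electron count is 9 − 2 = 7. Nitro (N-bound nitrite) is a strong-field ligand (high in the spectrochemical series) for a first-row metal, so the complex is low-spin. The t₂g⁶e_g¹ (low-spin) configuration has an unevenly filled e_g set; the Jahn–Teller theorem predicts a tetragonal distortion (typically axial elongation) to lift the degeneracy.
[Mn(OH)6]^2-: Summing ligand charges against the −2 overall charge gives an oxidation state of +4 for manganese. Group 7 minus oxidation state 4 gives a d³ configuration. The d³ configuration leaves the e_g set evenly filled (or empty) — no strong Jahn–Teller driving force.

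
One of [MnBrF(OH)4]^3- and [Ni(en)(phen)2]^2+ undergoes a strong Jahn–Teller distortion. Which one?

[MnBrF(OH)4]^3-

[MnBrF(OH)4]^3-: Ligand charges: each bromide is −1; each fluoride is −1; each hydroxide is −1. With an overall charge of −3 the manganese centre must be in the +3 oxidation state. Mn sits in group 7, so the d-electron count is 7 − 3 = 4. Bromide, fluoride, and hydroxide are weak-field ligands for a first-row metal, so the complex is high-spin. The t₂g³e_g¹ (high-spin) configuration has an unevenly filled e_g set; the Jahn–Teller theorem predicts a tetragonal distortion (typically axial elongation) to lift the degeneracy.
[Ni(en)(phen)2]^2+: Ethylenediamine is neutral; 1,10-phenanthroline is neutral; balancing the +2 overall charge requires Ni(II). Group 10 minus oxidation state 2 gives a d⁸ configuration. The d⁸ configuration leaves the e_g set evenly filled (or empty) — no strong Jahn–Teller driving force.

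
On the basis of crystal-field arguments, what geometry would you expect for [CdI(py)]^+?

linear

Each iodide is −1; pyridine is neutral; balancing the +1 overall charge requires Cd(II).
Cadmium is a group-12 element; Cd(II) is therefore d¹⁰.
With 2 monodentate ligands the coordination number is 2.
A d¹⁰ ion with only two ligands adopts a linear arrangement (sp hybridisation; no CFSE preference).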